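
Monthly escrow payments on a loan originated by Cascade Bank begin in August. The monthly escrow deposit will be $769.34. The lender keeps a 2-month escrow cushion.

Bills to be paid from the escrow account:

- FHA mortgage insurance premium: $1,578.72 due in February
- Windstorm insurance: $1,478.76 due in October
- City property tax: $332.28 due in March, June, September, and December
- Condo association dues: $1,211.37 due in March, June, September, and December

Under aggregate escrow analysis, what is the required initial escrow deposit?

Cushion = 2 × $769.34 = $1,538.68
Trial balance (start $0, +$769.34 each month, − disbursements):
  Aug: +$769.34 → $769.34
  Sep: +$769.34 − $1,543.65 → -$4.97
  Oct: +$769.34 − $1,478.76 → -$714.39
  Nov: +$769.34 → $54.95
  Dec: +$769.34 − $1,543.65 → -$719.36
  Jan: +$769.34 → $49.98
  Feb: +$769.34 − $1,578.72 → -$759.40
  Mar: +$769.34 − $1,543.65 → -$1,533.71
  Apr: +$769.34 → -$764.37
  May: +$769.34 → $4.97
  Jun: +$769.34 − $1,543.65 → -$769.34
  Jul: +$769.34 → $0.00
Lowest trial balance = -$1,533.71 (Mar)
Initial deposit = cushion − low point = $1,538.68 − (-$1,533.71) = $3,072.39

$3,072.39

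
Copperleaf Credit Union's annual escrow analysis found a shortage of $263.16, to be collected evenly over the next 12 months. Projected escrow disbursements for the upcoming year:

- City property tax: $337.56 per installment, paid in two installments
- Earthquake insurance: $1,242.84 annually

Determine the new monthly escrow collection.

$181.76

City property tax: $337.56 × 2 = $675.12
Earthquake insurance: $1,242.84
Combined annual = $675.12 + $1,242.84 = $1,917.96
Monthly escrow = $1,917.96 ÷ 12 = $159.83
Shortage spread = $263.16 / 12 = $21.93/mo
Adjusted monthly = $159.83 + $21.93 = $181.76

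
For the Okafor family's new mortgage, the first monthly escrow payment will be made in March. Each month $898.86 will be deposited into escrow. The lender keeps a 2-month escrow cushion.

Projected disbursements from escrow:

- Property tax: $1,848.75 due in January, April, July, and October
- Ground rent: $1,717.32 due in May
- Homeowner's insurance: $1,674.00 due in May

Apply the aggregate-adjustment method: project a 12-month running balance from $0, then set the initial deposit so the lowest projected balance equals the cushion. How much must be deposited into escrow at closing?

Cushion = 2 × $898.86 = $1,797.72
Trial balance (start $0, +$898.86 each month, − disbursements):
  Mar: +$898.86 → $898.86
  Apr: +$898.86 − $1,848.75 → -$51.03
  May: +$898.86 − $3,391.32 → -$2,543.49
  Jun: +$898.86 → -$1,644.63
  Jul: +$898.86 − $1,848.75 → -$2,594.52
  Aug: +$898.86 → -$1,695.66
  Sep: +$898.86 → -$796.80
  Oct: +$898.86 − $1,848.75 → -$1,746.69
  Nov: +$898.86 → -$847.83
  Dec: +$898.86 → $51.03
  Jan: +$898.86 − $1,848.75 → -$898.86
  Feb: +$898.86 → $0.00
Lowest trial balance = -$2,594.52 (Jul)
Initial deposit = cushion − low point = $1,797.72 − (-$2,594.52) = $4,392.24

$4,392.24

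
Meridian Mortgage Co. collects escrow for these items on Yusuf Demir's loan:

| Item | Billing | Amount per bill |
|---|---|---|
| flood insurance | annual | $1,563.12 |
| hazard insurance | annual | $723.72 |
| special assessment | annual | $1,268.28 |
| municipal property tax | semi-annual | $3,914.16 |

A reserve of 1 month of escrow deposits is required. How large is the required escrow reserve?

Flood insurance — $1,563.12 per year
Hazard insurance — $723.72 per year
Special assessment — $1,268.28 per year
Municipal property tax — $3,914.16 × 2 = $7,828.32 per year
Yearly total = $11,383.44
Per month = $11,383.44 / 12 = $948.62
Cushion = 1 × $948.62 = $948.62

$948.62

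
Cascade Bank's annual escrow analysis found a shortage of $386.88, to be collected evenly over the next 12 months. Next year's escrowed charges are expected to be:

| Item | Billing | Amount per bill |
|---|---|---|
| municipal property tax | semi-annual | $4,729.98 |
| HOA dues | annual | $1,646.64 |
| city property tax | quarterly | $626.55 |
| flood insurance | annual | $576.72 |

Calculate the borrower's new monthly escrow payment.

$1,214.70

Municipal property tax — $4,729.98 × 2 = $9,459.96
HOA dues — $1,646.64
City property tax — $626.55 × 4 = $2,506.20
Flood insurance — $576.72
Yearly total = $9,459.96 + $1,646.64 + $2,506.20 + $576.72 = $14,189.52
Base monthly escrow = $14,189.52 ÷ 12 = $1,182.46
Monthly shortage recovery: $386.88 ÷ 12 = $32.24
New monthly escrow = $1,182.46 + $32.24 = $1,214.70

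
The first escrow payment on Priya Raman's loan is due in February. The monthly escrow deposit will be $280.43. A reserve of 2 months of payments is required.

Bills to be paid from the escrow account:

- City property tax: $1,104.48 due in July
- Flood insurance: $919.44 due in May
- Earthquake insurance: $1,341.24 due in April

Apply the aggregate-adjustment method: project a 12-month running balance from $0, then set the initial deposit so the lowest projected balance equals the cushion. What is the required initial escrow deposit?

$2,243.44

Cushion = 2 × $280.43 = $560.86
Trial balance (start $0, +$280.43 each month, − disbursements):
  Feb: +$280.43 → $280.43
  Mar: +$280.43 → $560.86
  Apr: +$280.43 − $1,341.24 → -$499.95
  May: +$280.43 − $919.44 → -$1,138.96
  Jun: +$280.43 → -$858.53
  Jul: +$280.43 − $1,104.48 → -$1,682.58
  Aug: +$280.43 → -$1,402.15
  Sep: +$280.43 → -$1,121.72
  Oct: +$280.43 → -$841.29
  Nov: +$280.43 → -$560.86
  Dec: +$280.43 → -$280.43
  Jan: +$280.43 → $0.00
Lowest trial balance = -$1,682.58 (Jul)
Initial deposit = cushion − low point = $560.86 − (-$1,682.58) = $2,243.44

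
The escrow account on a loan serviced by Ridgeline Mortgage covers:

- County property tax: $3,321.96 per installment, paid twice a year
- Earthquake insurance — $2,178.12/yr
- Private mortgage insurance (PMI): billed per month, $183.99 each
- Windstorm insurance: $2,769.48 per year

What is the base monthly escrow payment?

$1,149.95

County property tax: $3,321.96 × 2 = $6,643.92/yr
Earthquake insurance: $2,178.12/yr
Private mortgage insurance (PMI): $183.99 × 12 = $2,207.88/yr
Windstorm insurance: $2,769.48/yr
Annual escrow total = $13,799.40
Monthly escrow = $13,799.40 ÷ 12 = $1,149.95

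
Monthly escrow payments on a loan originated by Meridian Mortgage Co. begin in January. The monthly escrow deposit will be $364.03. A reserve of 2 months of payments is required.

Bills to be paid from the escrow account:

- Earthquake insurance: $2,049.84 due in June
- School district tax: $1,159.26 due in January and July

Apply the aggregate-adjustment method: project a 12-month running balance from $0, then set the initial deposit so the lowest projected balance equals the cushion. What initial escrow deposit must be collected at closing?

$2,548.21

Cushion = 2 × $364.03 = $728.06
Trial balance (start $0, +$364.03 each month, − disbursements):
  Jan: +$364.03 − $1,159.26 → -$795.23
  Feb: +$364.03 → -$431.20
  Mar: +$364.03 → -$67.17
  Apr: +$364.03 → $296.86
  May: +$364.03 → $660.89
  Jun: +$364.03 − $2,049.84 → -$1,024.92
  Jul: +$364.03 − $1,159.26 → -$1,820.15
  Aug: +$364.03 → -$1,456.12
  Sep: +$364.03 → -$1,092.09
  Oct: +$364.03 → -$728.06
  Nov: +$364.03 → -$364.03
  Dec: +$364.03 → $0.00
Lowest trial balance = -$1,820.15 (Jul)
Initial deposit = cushion − low point = $728.06 − (-$1,820.15) = $2,548.21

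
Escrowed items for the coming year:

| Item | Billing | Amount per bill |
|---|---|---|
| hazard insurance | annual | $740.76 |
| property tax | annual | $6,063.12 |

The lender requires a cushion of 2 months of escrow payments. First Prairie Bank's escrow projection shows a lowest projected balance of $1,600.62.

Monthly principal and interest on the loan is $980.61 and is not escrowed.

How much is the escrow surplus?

$466.64

Hazard insurance = $740.76 per year
Property tax = $6,063.12 per year
Combined annual = $6,803.88
Monthly = $6,803.88 / 12 = $566.99
Cushion = 2 × $566.99 = $1,133.98
Excess over cushion: $1,600.62 − $1,133.98 = $466.64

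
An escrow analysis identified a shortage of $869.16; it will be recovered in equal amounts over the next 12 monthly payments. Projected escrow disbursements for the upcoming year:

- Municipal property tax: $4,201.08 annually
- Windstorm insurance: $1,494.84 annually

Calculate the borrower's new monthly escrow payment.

$547.09

Municipal property tax: $4,201.08/yr
Windstorm insurance: $1,494.84/yr
Combined annual = $4,201.08 + $1,494.84 = $5,695.92
Monthly = $5,695.92 / 12 = $474.66
Monthly shortage recovery: $869.16 / 12 = $72.43
New monthly escrow = $474.66 + $72.43 = $547.09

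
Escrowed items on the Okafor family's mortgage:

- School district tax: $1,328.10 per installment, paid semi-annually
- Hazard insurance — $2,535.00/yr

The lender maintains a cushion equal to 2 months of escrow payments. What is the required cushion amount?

$865.20

School district tax — $1,328.10 × 2 = $2,656.20/yr
Hazard insurance — $2,535.00/yr
Total annual escrow = $2,656.20 + $2,535.00 = $5,191.20
Per month = $5,191.20 ÷ 12 = $432.60
Required cushion = 2 × $432.60 = $865.20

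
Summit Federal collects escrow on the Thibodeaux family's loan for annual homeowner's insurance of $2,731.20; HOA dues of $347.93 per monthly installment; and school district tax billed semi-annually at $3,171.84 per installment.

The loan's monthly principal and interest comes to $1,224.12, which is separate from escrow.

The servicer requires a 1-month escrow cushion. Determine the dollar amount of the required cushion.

$1,104.17

Homeowner's insurance — $2,731.20/yr
HOA dues — $347.93 × 12 = $4,175.16/yr
School district tax — $3,171.84 × 2 = $6,343.68/yr
Total per year = $13,250.04
Per month = $13,250.04 ÷ 12 = $1,104.17
Required cushion = 1 × $1,104.17 = $1,104.17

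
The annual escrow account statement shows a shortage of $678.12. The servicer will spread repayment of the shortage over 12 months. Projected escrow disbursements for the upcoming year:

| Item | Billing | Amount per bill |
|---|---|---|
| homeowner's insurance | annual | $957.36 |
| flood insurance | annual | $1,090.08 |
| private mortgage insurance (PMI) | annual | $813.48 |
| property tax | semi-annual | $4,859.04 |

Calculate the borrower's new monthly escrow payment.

Homeowner's insurance: $957.36/yr
Flood insurance: $1,090.08/yr
Private mortgage insurance (PMI): $813.48/yr
Property tax: $4,859.04 × 2 = $9,718.08/yr
Total per year = $957.36 + $1,090.08 + $813.48 + $9,718.08 = $12,579.00
Base monthly escrow = $12,579.00 / 12 = $1,048.25
Shortage spread = $678.12 ÷ 12 = $56.51/mo
Adjusted monthly = $1,048.25 + $56.51 = $1,104.76

$1,104.76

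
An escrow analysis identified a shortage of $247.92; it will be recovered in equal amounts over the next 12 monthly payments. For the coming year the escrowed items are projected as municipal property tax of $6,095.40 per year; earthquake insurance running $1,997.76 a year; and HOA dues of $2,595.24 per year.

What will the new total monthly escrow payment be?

Municipal property tax — $6,095.40 annually
Earthquake insurance — $1,997.76 annually
HOA dues — $2,595.24 annually
Combined annual = $6,095.40 + $1,997.76 + $2,595.24 = $10,688.40
Base monthly escrow = $10,688.40 ÷ 12 = $890.70
Shortage spread = $247.92 / 12 = $20.66/mo
New monthly escrow = $890.70 + $20.66 = $911.36

$911.36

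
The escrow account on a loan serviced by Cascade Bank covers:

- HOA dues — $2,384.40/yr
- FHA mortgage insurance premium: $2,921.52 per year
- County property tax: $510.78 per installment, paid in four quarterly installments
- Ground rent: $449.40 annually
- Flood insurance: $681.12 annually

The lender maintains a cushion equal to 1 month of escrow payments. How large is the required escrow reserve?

HOA dues: $2,384.40 per year
FHA mortgage insurance premium: $2,921.52 per year
County property tax: $510.78 × 4 = $2,043.12 per year
Ground rent: $449.40 per year
Flood insurance: $681.12 per year
Annual escrow total = $8,479.56
Base monthly escrow = $8,479.56 / 12 = $706.63
Required cushion = 1 × $706.63 = $706.63

$706.63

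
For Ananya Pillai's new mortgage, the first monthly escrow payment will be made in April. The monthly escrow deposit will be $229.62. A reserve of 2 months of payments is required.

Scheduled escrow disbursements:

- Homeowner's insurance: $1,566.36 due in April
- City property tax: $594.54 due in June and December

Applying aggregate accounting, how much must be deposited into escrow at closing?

$1,931.28

Cushion = 2 × $229.62 = $459.24
Trial balance (start $0, +$229.62 each month, − disbursements):
  Apr: +$229.62 − $1,566.36 → -$1,336.74
  May: +$229.62 → -$1,107.12
  Jun: +$229.62 − $594.54 → -$1,472.04
  Jul: +$229.62 → -$1,242.42
  Aug: +$229.62 → -$1,012.80
  Sep: +$229.62 → -$783.18
  Oct: +$229.62 → -$553.56
  Nov: +$229.62 → -$323.94
  Dec: +$229.62 − $594.54 → -$688.86
  Jan: +$229.62 → -$459.24
  Feb: +$229.62 → -$229.62
  Mar: +$229.62 → $0.00
Lowest trial balance = -$1,472.04 (Jun)
Initial deposit = cushion − low point = $459.24 − (-$1,472.04) = $1,931.28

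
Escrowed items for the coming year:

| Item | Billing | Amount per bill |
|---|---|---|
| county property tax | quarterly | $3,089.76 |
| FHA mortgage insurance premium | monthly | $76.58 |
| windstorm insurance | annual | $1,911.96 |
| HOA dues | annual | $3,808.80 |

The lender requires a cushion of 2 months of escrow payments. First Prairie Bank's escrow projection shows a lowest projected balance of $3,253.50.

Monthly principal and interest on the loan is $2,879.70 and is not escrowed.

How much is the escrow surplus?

$87.04

County property tax: $3,089.76 × 4 = $12,359.04 per year
FHA mortgage insurance premium: $76.58 × 12 = $918.96 per year
Windstorm insurance: $1,911.96 per year
HOA dues: $3,808.80 per year
Yearly total = $12,359.04 + $918.96 + $1,911.96 + $3,808.80 = $18,998.76
Per month = $18,998.76 / 12 = $1,583.23
Cushion = 2 × $1,583.23 = $3,166.46
Excess over cushion: $3,253.50 − $3,166.46 = $87.04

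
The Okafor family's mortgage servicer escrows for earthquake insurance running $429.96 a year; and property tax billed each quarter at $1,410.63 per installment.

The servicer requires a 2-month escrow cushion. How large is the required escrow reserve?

Earthquake insurance: $429.96 per year
Property tax: $1,410.63 × 4 = $5,642.52 per year
Total annual escrow = $429.96 + $5,642.52 = $6,072.48
Monthly = $6,072.48 / 12 = $506.04
Cushion = 2 × $506.04 = $1,012.08

$1,012.08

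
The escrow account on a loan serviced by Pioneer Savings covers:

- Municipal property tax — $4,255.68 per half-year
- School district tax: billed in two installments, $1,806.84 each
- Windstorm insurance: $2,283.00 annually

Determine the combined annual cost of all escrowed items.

$14,408.04

Municipal property tax = $4,255.68 × 2 = $8,511.36 per year
School district tax = $1,806.84 × 2 = $3,613.68 per year
Windstorm insurance = $2,283.00 per year
Total per year = $8,511.36 + $3,613.68 + $2,283.00 = $14,408.04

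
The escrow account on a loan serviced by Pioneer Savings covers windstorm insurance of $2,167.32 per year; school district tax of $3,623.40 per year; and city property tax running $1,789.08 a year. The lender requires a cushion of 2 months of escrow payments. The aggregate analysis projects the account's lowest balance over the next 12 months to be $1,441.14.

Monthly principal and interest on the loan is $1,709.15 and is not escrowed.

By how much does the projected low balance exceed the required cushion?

Windstorm insurance: $2,167.32 per year
School district tax: $3,623.40 per year
City property tax: $1,789.08 per year
Combined annual = $7,579.80
Per month = $7,579.80 ÷ 12 = $631.65
Required cushion = 2 × $631.65 = $1,263.30
Excess over cushion: $1,441.14 − $1,263.30 = $177.84

$177.84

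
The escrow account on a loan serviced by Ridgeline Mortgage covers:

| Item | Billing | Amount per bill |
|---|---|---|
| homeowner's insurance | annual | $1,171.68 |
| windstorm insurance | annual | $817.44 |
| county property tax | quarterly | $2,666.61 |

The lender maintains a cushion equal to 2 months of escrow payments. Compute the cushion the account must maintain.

$2,109.26

Homeowner's insurance: $1,171.68/yr
Windstorm insurance: $817.44/yr
County property tax: $2,666.61 × 4 = $10,666.44/yr
Annual escrow total = $12,655.56
Monthly escrow = $12,655.56 ÷ 12 = $1,054.63
Cushion = 2 × $1,054.63 = $2,109.26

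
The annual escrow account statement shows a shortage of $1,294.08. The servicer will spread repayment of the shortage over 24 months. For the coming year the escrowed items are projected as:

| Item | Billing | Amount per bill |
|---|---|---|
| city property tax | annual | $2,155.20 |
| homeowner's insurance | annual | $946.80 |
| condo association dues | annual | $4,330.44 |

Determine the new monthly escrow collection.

City property tax: $2,155.20
Homeowner's insurance: $946.80
Condo association dues: $4,330.44
Combined annual = $7,432.44
Base monthly escrow = $7,432.44 / 12 = $619.37
Shortage spread = $1,294.08 / 24 = $53.92/mo
New monthly escrow = $619.37 + $53.92 = $673.29

$673.29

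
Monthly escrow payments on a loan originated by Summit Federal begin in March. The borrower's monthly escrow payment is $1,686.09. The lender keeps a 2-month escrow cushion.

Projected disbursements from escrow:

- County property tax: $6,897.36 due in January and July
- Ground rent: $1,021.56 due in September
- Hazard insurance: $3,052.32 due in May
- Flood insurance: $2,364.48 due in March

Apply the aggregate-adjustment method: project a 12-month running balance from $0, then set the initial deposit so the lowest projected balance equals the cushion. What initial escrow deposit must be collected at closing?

Cushion = 2 × $1,686.09 = $3,372.18
Trial balance (start $0, +$1,686.09 each month, − disbursements):
  Mar: +$1,686.09 − $2,364.48 → -$678.39
  Apr: +$1,686.09 → $1,007.70
  May: +$1,686.09 − $3,052.32 → -$358.53
  Jun: +$1,686.09 → $1,327.56
  Jul: +$1,686.09 − $6,897.36 → -$3,883.71
  Aug: +$1,686.09 → -$2,197.62
  Sep: +$1,686.09 − $1,021.56 → -$1,533.09
  Oct: +$1,686.09 → $153.00
  Nov: +$1,686.09 → $1,839.09
  Dec: +$1,686.09 → $3,525.18
  Jan: +$1,686.09 − $6,897.36 → -$1,686.09
  Feb: +$1,686.09 → $0.00
Lowest trial balance = -$3,883.71 (Jul)
Initial deposit = cushion − low point = $3,372.18 − (-$3,883.71) = $7,255.89

$7,255.89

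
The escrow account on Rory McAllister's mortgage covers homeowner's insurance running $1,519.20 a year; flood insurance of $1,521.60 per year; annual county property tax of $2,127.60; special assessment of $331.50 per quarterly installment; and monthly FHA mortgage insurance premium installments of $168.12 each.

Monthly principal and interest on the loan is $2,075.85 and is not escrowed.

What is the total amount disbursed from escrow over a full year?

$8,511.84

Homeowner's insurance = $1,519.20/yr
Flood insurance = $1,521.60/yr
County property tax = $2,127.60/yr
Special assessment = $331.50 × 4 = $1,326.00/yr
FHA mortgage insurance premium = $168.12 × 12 = $2,017.44/yr
Combined annual = $8,511.84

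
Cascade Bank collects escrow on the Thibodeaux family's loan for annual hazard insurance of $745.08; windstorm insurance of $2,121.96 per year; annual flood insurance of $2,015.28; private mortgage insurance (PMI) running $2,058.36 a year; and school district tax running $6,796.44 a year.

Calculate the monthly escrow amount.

Hazard insurance — $745.08
Windstorm insurance — $2,121.96
Flood insurance — $2,015.28
Private mortgage insurance (PMI) — $2,058.36
School district tax — $6,796.44
Annual escrow total = $13,737.12
Monthly = $13,737.12 / 12 = $1,144.76

$1,144.76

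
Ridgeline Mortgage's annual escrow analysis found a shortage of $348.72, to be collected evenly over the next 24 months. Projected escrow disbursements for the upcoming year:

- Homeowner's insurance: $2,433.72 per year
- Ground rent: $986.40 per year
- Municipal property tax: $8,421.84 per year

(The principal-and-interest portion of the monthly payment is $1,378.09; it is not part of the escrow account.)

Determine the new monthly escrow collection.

Homeowner's insurance: $2,433.72 annually
Ground rent: $986.40 annually
Municipal property tax: $8,421.84 annually
Total per year = $2,433.72 + $986.40 + $8,421.84 = $11,841.96
Per month = $11,841.96 / 12 = $986.83
Monthly shortage recovery: $348.72 / 24 = $14.53
New monthly escrow = $986.83 + $14.53 = $1,001.36

$1,001.36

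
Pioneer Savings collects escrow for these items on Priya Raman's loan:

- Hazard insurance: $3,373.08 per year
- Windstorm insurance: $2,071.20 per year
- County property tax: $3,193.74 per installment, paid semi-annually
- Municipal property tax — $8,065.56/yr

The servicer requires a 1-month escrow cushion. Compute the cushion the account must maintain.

$1,658.11

Hazard insurance — $3,373.08/yr
Windstorm insurance — $2,071.20/yr
County property tax — $3,193.74 × 2 = $6,387.48/yr
Municipal property tax — $8,065.56/yr
Annual escrow total = $19,897.32
Per month = $19,897.32 ÷ 12 = $1,658.11
Required cushion = 1 × $1,658.11 = $1,658.11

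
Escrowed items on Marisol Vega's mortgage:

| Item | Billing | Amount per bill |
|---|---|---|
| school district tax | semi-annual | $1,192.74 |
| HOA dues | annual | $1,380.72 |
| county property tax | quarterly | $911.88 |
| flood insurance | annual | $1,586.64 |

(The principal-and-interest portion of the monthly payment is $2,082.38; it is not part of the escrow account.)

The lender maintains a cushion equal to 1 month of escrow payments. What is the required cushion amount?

School district tax: $1,192.74 × 2 = $2,385.48 per year
HOA dues: $1,380.72 per year
County property tax: $911.88 × 4 = $3,647.52 per year
Flood insurance: $1,586.64 per year
Yearly total = $2,385.48 + $1,380.72 + $3,647.52 + $1,586.64 = $9,000.36
Monthly escrow = $9,000.36 ÷ 12 = $750.03
Required cushion = 1 × $750.03 = $750.03

$750.03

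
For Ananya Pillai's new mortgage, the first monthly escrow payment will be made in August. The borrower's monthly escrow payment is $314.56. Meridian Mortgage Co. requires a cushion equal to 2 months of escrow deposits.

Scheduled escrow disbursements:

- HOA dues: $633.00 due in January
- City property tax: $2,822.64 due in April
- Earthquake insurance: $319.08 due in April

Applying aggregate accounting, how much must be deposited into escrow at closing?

Cushion = 2 × $314.56 = $629.12
Trial balance (start $0, +$314.56 each month, − disbursements):
  Aug: +$314.56 → $314.56
  Sep: +$314.56 → $629.12
  Oct: +$314.56 → $943.68
  Nov: +$314.56 → $1,258.24
  Dec: +$314.56 → $1,572.80
  Jan: +$314.56 − $633.00 → $1,254.36
  Feb: +$314.56 → $1,568.92
  Mar: +$314.56 → $1,883.48
  Apr: +$314.56 − $3,141.72 → -$943.68
  May: +$314.56 → -$629.12
  Jun: +$314.56 → -$314.56
  Jul: +$314.56 → $0.00
Lowest trial balance = -$943.68 (Apr)
Initial deposit = cushion − low point = $629.12 − (-$943.68) = $1,572.80

$1,572.80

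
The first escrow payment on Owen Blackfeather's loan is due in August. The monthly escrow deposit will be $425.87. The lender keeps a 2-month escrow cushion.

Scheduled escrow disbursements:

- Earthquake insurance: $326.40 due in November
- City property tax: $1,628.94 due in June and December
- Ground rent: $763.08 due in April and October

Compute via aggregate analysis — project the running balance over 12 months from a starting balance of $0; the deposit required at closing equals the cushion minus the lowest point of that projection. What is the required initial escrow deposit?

Cushion = 2 × $425.87 = $851.74
Trial balance (start $0, +$425.87 each month, − disbursements):
  Aug: +$425.87 → $425.87
  Sep: +$425.87 → $851.74
  Oct: +$425.87 − $763.08 → $514.53
  Nov: +$425.87 − $326.40 → $614.00
  Dec: +$425.87 − $1,628.94 → -$589.07
  Jan: +$425.87 → -$163.20
  Feb: +$425.87 → $262.67
  Mar: +$425.87 → $688.54
  Apr: +$425.87 − $763.08 → $351.33
  May: +$425.87 → $777.20
  Jun: +$425.87 − $1,628.94 → -$425.87
  Jul: +$425.87 → $0.00
Lowest trial balance = -$589.07 (Dec)
Initial deposit = cushion − low point = $851.74 − (-$589.07) = $1,440.81

$1,440.81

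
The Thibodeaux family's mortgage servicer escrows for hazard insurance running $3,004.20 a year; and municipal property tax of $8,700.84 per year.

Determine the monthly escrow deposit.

$975.42

Hazard insurance = $3,004.20 annually
Municipal property tax = $8,700.84 annually
Total per year = $3,004.20 + $8,700.84 = $11,705.04
Monthly escrow = $11,705.04 ÷ 12 = $975.42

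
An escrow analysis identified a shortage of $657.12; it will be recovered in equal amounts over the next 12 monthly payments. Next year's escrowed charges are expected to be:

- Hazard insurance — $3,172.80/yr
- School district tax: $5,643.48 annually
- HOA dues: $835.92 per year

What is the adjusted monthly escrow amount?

Hazard insurance — $3,172.80
School district tax — $5,643.48
HOA dues — $835.92
Combined annual = $3,172.80 + $5,643.48 + $835.92 = $9,652.20
Per month = $9,652.20 ÷ 12 = $804.35
Monthly shortage recovery: $657.12 / 12 = $54.76
Adjusted monthly = $804.35 + $54.76 = $859.11

$859.11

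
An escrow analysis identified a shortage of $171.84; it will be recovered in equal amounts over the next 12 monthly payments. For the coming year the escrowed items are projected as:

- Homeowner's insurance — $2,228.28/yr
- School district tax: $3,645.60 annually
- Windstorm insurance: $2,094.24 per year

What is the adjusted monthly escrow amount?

Homeowner's insurance — $2,228.28 annually
School district tax — $3,645.60 annually
Windstorm insurance — $2,094.24 annually
Yearly total = $7,968.12
Monthly = $7,968.12 / 12 = $664.01
Monthly shortage recovery: $171.84 ÷ 12 = $14.32
New monthly escrow = $664.01 + $14.32 = $678.33

$678.33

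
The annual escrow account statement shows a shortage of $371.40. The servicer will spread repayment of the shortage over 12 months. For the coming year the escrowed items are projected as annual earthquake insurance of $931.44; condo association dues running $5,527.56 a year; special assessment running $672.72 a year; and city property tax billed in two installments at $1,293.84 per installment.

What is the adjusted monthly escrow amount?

$840.90

Earthquake insurance — $931.44
Condo association dues — $5,527.56
Special assessment — $672.72
City property tax — $1,293.84 × 2 = $2,587.68
Yearly total = $9,719.40
Per month = $9,719.40 / 12 = $809.95
Shortage spread = $371.40 / 12 = $30.95/mo
Adjusted monthly = $809.95 + $30.95 = $840.90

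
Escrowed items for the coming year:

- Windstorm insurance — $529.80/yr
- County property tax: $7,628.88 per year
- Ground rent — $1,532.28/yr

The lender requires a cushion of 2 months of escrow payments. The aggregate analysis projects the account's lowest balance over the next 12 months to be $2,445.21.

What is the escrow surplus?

$830.05

Windstorm insurance = $529.80
County property tax = $7,628.88
Ground rent = $1,532.28
Total annual escrow = $9,690.96
Per month = $9,690.96 ÷ 12 = $807.58
Required cushion = 2 × $807.58 = $1,615.16
Surplus = $2,445.21 − $1,615.16 = $830.05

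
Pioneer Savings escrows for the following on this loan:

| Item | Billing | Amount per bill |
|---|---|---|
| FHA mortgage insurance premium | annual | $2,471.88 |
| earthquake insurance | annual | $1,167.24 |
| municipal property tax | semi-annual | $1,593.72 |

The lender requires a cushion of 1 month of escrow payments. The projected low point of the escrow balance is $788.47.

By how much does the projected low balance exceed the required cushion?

$219.59

FHA mortgage insurance premium — $2,471.88/yr
Earthquake insurance — $1,167.24/yr
Municipal property tax — $1,593.72 × 2 = $3,187.44/yr
Total annual escrow = $2,471.88 + $1,167.24 + $3,187.44 = $6,826.56
Monthly = $6,826.56 ÷ 12 = $568.88
Cushion = 1 × $568.88 = $568.88
Surplus = $788.47 − $568.88 = $219.59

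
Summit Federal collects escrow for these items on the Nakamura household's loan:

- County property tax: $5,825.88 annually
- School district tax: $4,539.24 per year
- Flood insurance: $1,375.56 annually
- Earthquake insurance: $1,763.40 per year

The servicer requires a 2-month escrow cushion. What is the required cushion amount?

$2,250.68

County property tax = $5,825.88 annually
School district tax = $4,539.24 annually
Flood insurance = $1,375.56 annually
Earthquake insurance = $1,763.40 annually
Total annual escrow = $13,504.08
Monthly = $13,504.08 / 12 = $1,125.34
Reserve = 2 × $1,125.34 = $2,250.68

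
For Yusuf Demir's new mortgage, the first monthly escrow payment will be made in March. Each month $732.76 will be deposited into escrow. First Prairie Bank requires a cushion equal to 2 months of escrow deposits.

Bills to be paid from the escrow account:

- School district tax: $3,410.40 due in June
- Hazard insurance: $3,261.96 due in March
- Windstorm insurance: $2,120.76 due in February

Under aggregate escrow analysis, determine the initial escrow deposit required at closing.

Cushion = 2 × $732.76 = $1,465.52
Trial balance (start $0, +$732.76 each month, − disbursements):
  Mar: +$732.76 − $3,261.96 → -$2,529.20
  Apr: +$732.76 → -$1,796.44
  May: +$732.76 → -$1,063.68
  Jun: +$732.76 − $3,410.40 → -$3,741.32
  Jul: +$732.76 → -$3,008.56
  Aug: +$732.76 → -$2,275.80
  Sep: +$732.76 → -$1,543.04
  Oct: +$732.76 → -$810.28
  Nov: +$732.76 → -$77.52
  Dec: +$732.76 → $655.24
  Jan: +$732.76 → $1,388.00
  Feb: +$732.76 − $2,120.76 → $0.00
Lowest trial balance = -$3,741.32 (Jun)
Initial deposit = cushion − low point = $1,465.52 − (-$3,741.32) = $5,206.84

$5,206.84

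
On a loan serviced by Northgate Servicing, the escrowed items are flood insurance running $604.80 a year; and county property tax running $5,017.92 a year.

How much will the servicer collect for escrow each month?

$468.56

Flood insurance = $604.80
County property tax = $5,017.92
Total per year = $604.80 + $5,017.92 = $5,622.72
Monthly escrow = $5,622.72 / 12 = $468.56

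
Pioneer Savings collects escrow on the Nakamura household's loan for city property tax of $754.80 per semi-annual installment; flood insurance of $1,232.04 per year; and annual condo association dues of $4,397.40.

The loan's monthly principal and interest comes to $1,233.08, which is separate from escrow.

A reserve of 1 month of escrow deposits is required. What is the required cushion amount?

$594.92

City property tax = $754.80 × 2 = $1,509.60/yr
Flood insurance = $1,232.04/yr
Condo association dues = $4,397.40/yr
Total per year = $1,509.60 + $1,232.04 + $4,397.40 = $7,139.04
Per month = $7,139.04 ÷ 12 = $594.92
Cushion = 1 × $594.92 = $594.92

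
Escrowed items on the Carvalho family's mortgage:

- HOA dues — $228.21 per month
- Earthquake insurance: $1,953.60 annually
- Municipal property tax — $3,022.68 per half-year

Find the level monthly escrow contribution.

$894.79

HOA dues: $228.21 × 12 = $2,738.52 per year
Earthquake insurance: $1,953.60 per year
Municipal property tax: $3,022.68 × 2 = $6,045.36 per year
Annual escrow total = $2,738.52 + $1,953.60 + $6,045.36 = $10,737.48
Monthly escrow = $10,737.48 ÷ 12 = $894.79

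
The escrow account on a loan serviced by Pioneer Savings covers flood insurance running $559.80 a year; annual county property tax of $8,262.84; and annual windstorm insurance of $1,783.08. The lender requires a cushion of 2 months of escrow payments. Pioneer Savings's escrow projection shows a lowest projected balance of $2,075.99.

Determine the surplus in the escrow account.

$308.37

Flood insurance: $559.80/yr
County property tax: $8,262.84/yr
Windstorm insurance: $1,783.08/yr
Yearly total = $559.80 + $8,262.84 + $1,783.08 = $10,605.72
Monthly escrow = $10,605.72 ÷ 12 = $883.81
Cushion = 2 × $883.81 = $1,767.62
Excess over cushion: $2,075.99 − $1,767.62 = $308.37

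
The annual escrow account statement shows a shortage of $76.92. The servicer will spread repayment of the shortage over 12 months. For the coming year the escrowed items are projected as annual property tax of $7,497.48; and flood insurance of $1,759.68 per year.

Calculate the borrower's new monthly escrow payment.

Property tax: $7,497.48 per year
Flood insurance: $1,759.68 per year
Yearly total = $9,257.16
Base monthly escrow = $9,257.16 ÷ 12 = $771.43
Monthly shortage recovery: $76.92 / 12 = $6.41
New monthly escrow = $771.43 + $6.41 = $777.84

$777.84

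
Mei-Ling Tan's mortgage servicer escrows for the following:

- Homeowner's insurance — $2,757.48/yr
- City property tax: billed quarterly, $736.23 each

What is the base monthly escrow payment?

$475.20

Homeowner's insurance: $2,757.48
City property tax: $736.23 × 4 = $2,944.92
Total annual escrow = $5,702.40
Per month = $5,702.40 ÷ 12 = $475.20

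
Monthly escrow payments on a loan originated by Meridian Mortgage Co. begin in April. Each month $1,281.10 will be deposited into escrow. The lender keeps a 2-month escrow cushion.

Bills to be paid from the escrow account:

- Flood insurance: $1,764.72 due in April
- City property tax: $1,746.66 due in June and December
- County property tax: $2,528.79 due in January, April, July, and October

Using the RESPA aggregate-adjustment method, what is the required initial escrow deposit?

$6,006.76

Cushion = 2 × $1,281.10 = $2,562.20
Trial balance (start $0, +$1,281.10 each month, − disbursements):
  Apr: +$1,281.10 − $4,293.51 → -$3,012.41
  May: +$1,281.10 → -$1,731.31
  Jun: +$1,281.10 − $1,746.66 → -$2,196.87
  Jul: +$1,281.10 − $2,528.79 → -$3,444.56
  Aug: +$1,281.10 → -$2,163.46
  Sep: +$1,281.10 → -$882.36
  Oct: +$1,281.10 − $2,528.79 → -$2,130.05
  Nov: +$1,281.10 → -$848.95
  Dec: +$1,281.10 − $1,746.66 → -$1,314.51
  Jan: +$1,281.10 − $2,528.79 → -$2,562.20
  Feb: +$1,281.10 → -$1,281.10
  Mar: +$1,281.10 → $0.00
Lowest trial balance = -$3,444.56 (Jul)
Initial deposit = cushion − low point = $2,562.20 − (-$3,444.56) = $6,006.76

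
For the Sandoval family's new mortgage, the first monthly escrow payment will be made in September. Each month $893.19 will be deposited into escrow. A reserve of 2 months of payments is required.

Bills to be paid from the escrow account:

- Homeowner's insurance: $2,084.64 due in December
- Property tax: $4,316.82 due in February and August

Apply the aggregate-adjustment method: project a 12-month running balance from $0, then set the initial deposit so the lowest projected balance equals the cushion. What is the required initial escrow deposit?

Cushion = 2 × $893.19 = $1,786.38
Trial balance (start $0, +$893.19 each month, − disbursements):
  Sep: +$893.19 → $893.19
  Oct: +$893.19 → $1,786.38
  Nov: +$893.19 → $2,679.57
  Dec: +$893.19 − $2,084.64 → $1,488.12
  Jan: +$893.19 → $2,381.31
  Feb: +$893.19 − $4,316.82 → -$1,042.32
  Mar: +$893.19 → -$149.13
  Apr: +$893.19 → $744.06
  May: +$893.19 → $1,637.25
  Jun: +$893.19 → $2,530.44
  Jul: +$893.19 → $3,423.63
  Aug: +$893.19 − $4,316.82 → $0.00
Lowest trial balance = -$1,042.32 (Feb)
Initial deposit = cushion − low point = $1,786.38 − (-$1,042.32) = $2,828.70

$2,828.70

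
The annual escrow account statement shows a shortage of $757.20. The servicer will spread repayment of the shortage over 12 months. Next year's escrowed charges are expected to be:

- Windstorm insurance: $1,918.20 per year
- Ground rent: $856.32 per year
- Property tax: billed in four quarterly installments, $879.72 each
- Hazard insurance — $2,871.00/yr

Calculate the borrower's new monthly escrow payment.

$826.80

Windstorm insurance = $1,918.20 annually
Ground rent = $856.32 annually
Property tax = $879.72 × 4 = $3,518.88 annually
Hazard insurance = $2,871.00 annually
Annual escrow total = $9,164.40
Base monthly escrow = $9,164.40 / 12 = $763.70
Monthly shortage recovery: $757.20 ÷ 12 = $63.10
Adjusted monthly = $763.70 + $63.10 = $826.80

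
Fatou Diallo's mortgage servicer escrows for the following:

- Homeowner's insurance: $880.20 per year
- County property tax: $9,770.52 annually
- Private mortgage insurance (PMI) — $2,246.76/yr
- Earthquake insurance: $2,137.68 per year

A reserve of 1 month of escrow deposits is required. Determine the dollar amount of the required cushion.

$1,252.93

Homeowner's insurance = $880.20 annually
County property tax = $9,770.52 annually
Private mortgage insurance (PMI) = $2,246.76 annually
Earthquake insurance = $2,137.68 annually
Total annual escrow = $880.20 + $9,770.52 + $2,246.76 + $2,137.68 = $15,035.16
Monthly escrow = $15,035.16 / 12 = $1,252.93
Reserve = 1 × $1,252.93 = $1,252.93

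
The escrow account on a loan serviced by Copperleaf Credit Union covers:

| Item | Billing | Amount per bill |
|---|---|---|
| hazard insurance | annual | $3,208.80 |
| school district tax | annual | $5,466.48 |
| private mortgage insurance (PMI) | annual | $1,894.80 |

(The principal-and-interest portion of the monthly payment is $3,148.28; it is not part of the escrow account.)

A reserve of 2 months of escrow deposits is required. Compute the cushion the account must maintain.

$1,761.68

Hazard insurance = $3,208.80/yr
School district tax = $5,466.48/yr
Private mortgage insurance (PMI) = $1,894.80/yr
Combined annual = $3,208.80 + $5,466.48 + $1,894.80 = $10,570.08
Per month = $10,570.08 ÷ 12 = $880.84
Cushion = 2 × $880.84 = $1,761.68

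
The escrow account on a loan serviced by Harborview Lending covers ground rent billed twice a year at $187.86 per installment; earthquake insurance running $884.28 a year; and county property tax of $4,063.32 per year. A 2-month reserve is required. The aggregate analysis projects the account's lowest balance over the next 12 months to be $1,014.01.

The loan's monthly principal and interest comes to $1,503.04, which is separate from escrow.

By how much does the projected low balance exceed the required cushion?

Ground rent: $187.86 × 2 = $375.72/yr
Earthquake insurance: $884.28/yr
County property tax: $4,063.32/yr
Total annual escrow = $375.72 + $884.28 + $4,063.32 = $5,323.32
Monthly = $5,323.32 ÷ 12 = $443.61
Required reserve = 2 × $443.61 = $887.22
Excess over cushion: $1,014.01 − $887.22 = $126.79

$126.79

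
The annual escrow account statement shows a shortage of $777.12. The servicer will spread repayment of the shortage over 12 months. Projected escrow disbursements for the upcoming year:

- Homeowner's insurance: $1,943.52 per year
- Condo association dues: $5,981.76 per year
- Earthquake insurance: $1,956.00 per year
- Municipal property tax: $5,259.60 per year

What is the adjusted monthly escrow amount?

Homeowner's insurance: $1,943.52
Condo association dues: $5,981.76
Earthquake insurance: $1,956.00
Municipal property tax: $5,259.60
Annual escrow total = $15,140.88
Monthly escrow = $15,140.88 / 12 = $1,261.74
Shortage per month = $777.12 / 12 = $64.76
New monthly escrow = $1,261.74 + $64.76 = $1,326.50

$1,326.50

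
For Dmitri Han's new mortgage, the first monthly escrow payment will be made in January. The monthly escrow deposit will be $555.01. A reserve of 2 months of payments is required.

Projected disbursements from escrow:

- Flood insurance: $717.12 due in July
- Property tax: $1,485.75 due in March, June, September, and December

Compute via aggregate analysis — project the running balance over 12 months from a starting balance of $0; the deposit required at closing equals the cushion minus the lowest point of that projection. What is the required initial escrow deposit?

Cushion = 2 × $555.01 = $1,110.02
Trial balance (start $0, +$555.01 each month, − disbursements):
  Jan: +$555.01 → $555.01
  Feb: +$555.01 → $1,110.02
  Mar: +$555.01 − $1,485.75 → $179.28
  Apr: +$555.01 → $734.29
  May: +$555.01 → $1,289.30
  Jun: +$555.01 − $1,485.75 → $358.56
  Jul: +$555.01 − $717.12 → $196.45
  Aug: +$555.01 → $751.46
  Sep: +$555.01 − $1,485.75 → -$179.28
  Oct: +$555.01 → $375.73
  Nov: +$555.01 → $930.74
  Dec: +$555.01 − $1,485.75 → $0.00
Lowest trial balance = -$179.28 (Sep)
Initial deposit = cushion − low point = $1,110.02 − (-$179.28) = $1,289.30

$1,289.30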